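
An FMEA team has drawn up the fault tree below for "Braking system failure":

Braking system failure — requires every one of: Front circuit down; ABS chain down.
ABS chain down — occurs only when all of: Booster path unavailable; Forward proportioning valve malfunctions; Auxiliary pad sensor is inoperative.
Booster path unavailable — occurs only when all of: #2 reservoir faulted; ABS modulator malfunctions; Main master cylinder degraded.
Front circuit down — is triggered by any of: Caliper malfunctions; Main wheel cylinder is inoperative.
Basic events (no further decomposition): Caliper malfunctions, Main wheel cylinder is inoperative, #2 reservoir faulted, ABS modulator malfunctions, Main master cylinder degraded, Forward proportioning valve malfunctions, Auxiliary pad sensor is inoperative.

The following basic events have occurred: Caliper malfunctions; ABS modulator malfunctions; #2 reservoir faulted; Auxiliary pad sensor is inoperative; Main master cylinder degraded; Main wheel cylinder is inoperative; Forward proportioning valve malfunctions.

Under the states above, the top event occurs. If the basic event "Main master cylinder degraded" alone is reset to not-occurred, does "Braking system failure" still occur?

No

Counterfactual: set "Main master cylinder degraded" to not occurred.
Front circuit down [OR]: Caliper malfunctions=occurs, Main wheel cylinder is inoperative=occurs → at least one input occurs → occurs.
Booster path unavailable [AND]: #2 reservoir faulted=occurs, ABS modulator malfunctions=occurs, Main master cylinder degraded=not → not all inputs occur → does not occur.
ABS chain down [AND]: Booster path unavailable=not, Forward proportioning valve malfunctions=occurs, Auxiliary pad sensor is inoperative=occurs → not all inputs occur → does not occur.
Braking system failure [AND]: Front circuit down=occurs, ABS chain down=not → not all inputs occur → does not occur.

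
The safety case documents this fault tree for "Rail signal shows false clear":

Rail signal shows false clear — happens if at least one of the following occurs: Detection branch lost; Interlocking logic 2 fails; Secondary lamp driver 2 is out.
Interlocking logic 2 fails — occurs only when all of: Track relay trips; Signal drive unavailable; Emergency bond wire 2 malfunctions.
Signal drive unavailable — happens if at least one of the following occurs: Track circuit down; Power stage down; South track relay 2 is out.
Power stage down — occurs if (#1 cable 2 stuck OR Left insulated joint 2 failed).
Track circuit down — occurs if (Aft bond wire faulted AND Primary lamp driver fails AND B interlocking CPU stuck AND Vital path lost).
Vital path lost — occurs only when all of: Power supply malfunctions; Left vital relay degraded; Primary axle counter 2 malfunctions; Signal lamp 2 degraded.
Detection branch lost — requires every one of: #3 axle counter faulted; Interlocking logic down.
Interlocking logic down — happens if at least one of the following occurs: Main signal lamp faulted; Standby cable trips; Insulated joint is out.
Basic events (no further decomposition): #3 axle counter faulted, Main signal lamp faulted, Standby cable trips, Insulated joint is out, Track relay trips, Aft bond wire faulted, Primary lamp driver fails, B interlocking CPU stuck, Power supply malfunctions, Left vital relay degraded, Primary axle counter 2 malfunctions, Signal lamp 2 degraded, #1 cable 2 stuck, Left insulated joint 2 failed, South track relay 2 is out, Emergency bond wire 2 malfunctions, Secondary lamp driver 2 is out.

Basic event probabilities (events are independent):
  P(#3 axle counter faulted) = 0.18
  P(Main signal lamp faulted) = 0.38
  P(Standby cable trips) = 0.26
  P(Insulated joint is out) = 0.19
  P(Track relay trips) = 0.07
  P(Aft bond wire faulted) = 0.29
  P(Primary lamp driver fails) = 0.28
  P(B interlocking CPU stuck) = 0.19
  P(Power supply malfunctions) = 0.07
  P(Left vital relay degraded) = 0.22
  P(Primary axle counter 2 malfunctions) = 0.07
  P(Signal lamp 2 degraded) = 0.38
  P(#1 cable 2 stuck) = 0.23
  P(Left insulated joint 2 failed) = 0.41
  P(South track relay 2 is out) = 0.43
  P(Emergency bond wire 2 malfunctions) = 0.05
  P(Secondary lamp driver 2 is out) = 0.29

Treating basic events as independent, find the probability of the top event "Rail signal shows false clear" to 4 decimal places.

0.3719

P(Interlocking logic down) [OR] = 1 − (1−0.38) × (1−0.26) × (1−0.19) = 0.628372
P(Detection branch lost) [AND] = 0.18 × 0.628372 = 0.113107
P(Vital path lost) [AND] = 0.07 × 0.22 × 0.07 × 0.38 = 0.000410
P(Track circuit down) [AND] = 0.29 × 0.28 × 0.19 × 0.000410 = 0.000006
P(Power stage down) [OR] = 1 − (1−0.23) × (1−0.41) = 0.545700
P(Signal drive unavailable) [OR] = 1 − (1−0.000006) × (1−0.545700) × (1−0.43) = 0.741051
P(Interlocking logic 2 fails) [AND] = 0.07 × 0.741051 × 0.05 = 0.002594
P(Rail signal shows false clear) [OR] = 1 − (1−0.113107) × (1−0.002594) × (1−0.29) = 0.371939
Rounded to 4 decimal places: P(Rail signal shows false clear) ≈ 0.3719.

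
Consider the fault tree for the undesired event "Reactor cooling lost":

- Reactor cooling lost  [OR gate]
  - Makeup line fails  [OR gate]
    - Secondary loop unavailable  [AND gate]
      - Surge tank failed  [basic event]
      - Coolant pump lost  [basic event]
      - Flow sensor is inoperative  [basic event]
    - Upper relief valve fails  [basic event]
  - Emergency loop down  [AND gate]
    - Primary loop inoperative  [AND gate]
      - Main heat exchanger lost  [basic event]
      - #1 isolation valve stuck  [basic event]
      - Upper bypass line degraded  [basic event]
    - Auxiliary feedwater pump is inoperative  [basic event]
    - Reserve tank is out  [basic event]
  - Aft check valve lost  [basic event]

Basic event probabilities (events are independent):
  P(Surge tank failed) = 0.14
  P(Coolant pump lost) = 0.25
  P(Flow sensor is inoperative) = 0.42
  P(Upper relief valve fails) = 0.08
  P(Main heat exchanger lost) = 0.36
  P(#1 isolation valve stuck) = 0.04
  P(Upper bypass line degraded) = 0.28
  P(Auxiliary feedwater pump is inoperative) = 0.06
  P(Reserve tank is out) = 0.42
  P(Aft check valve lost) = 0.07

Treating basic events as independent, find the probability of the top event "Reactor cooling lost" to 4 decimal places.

0.1571

P(Secondary loop unavailable) [AND] = 0.14 × 0.25 × 0.42 = 0.014700
P(Makeup line fails) [OR] = 1 − (1−0.014700) × (1−0.08) = 0.093524
P(Primary loop inoperative) [AND] = 0.36 × 0.04 × 0.28 = 0.004032
P(Emergency loop down) [AND] = 0.004032 × 0.06 × 0.42 = 0.000102
P(Reactor cooling lost) [OR] = 1 − (1−0.093524) × (1−0.000102) × (1−0.07) = 0.157063
Rounded to 4 decimal places: P(Reactor cooling lost) ≈ 0.1571.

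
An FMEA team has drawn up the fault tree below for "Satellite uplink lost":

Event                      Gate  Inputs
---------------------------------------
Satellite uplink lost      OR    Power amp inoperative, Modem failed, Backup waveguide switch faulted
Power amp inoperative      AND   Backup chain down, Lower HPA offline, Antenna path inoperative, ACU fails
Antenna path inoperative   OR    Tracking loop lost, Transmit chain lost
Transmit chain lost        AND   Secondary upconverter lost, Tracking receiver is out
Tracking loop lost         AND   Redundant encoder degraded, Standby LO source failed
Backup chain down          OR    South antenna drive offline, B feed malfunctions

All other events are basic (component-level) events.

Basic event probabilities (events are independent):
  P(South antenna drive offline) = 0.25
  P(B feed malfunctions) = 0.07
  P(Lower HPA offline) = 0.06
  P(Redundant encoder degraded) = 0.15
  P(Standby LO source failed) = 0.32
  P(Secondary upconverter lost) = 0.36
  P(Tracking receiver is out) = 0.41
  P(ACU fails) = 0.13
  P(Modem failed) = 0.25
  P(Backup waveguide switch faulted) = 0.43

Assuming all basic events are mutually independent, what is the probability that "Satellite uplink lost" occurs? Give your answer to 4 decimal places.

P(Backup chain down) [OR] = 1 − (1−0.25) × (1−0.07) = 0.302500
P(Tracking loop lost) [AND] = 0.15 × 0.32 = 0.048000
P(Transmit chain lost) [AND] = 0.36 × 0.41 = 0.147600
P(Antenna path inoperative) [OR] = 1 − (1−0.048000) × (1−0.147600) = 0.188515
P(Power amp inoperative) [AND] = 0.302500 × 0.06 × 0.188515 × 0.13 = 0.000445
P(Satellite uplink lost) [OR] = 1 − (1−0.000445) × (1−0.25) × (1−0.43) = 0.572690
Rounded to 4 decimal places: P(Satellite uplink lost) ≈ 0.5727.

0.5727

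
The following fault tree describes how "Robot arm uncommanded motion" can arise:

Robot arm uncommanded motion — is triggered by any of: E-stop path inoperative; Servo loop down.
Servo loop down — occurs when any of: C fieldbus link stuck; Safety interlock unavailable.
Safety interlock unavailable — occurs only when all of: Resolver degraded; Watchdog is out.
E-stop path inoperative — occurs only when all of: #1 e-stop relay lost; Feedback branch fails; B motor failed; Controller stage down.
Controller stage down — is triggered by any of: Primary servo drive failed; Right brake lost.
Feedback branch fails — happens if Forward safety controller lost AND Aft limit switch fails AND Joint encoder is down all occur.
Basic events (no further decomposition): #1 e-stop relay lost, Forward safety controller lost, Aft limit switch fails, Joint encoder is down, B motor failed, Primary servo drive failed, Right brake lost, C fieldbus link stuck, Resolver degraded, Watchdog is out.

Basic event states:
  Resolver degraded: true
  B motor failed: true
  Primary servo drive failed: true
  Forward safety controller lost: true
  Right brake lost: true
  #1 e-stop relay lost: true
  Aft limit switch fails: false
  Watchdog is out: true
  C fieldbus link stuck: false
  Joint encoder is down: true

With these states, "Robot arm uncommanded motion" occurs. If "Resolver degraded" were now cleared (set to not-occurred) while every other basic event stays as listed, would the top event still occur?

Counterfactual: set "Resolver degraded" to not occurred.
Feedback branch fails [AND]: Forward safety controller lost=occurs, Aft limit switch fails=not, Joint encoder is down=occurs → not all inputs occur → does not occur.
Controller stage down [OR]: Primary servo drive failed=occurs, Right brake lost=occurs → at least one input occurs → occurs.
E-stop path inoperative [AND]: #1 e-stop relay lost=occurs, Feedback branch fails=not, B motor failed=occurs, Controller stage down=occurs → not all inputs occur → does not occur.
Safety interlock unavailable [AND]: Resolver degraded=not, Watchdog is out=occurs → not all inputs occur → does not occur.
Servo loop down [OR]: C fieldbus link stuck=not, Safety interlock unavailable=not → no input occurs → does not occur.
Robot arm uncommanded motion [OR]: E-stop path inoperative=not, Servo loop down=not → no input occurs → does not occur.

No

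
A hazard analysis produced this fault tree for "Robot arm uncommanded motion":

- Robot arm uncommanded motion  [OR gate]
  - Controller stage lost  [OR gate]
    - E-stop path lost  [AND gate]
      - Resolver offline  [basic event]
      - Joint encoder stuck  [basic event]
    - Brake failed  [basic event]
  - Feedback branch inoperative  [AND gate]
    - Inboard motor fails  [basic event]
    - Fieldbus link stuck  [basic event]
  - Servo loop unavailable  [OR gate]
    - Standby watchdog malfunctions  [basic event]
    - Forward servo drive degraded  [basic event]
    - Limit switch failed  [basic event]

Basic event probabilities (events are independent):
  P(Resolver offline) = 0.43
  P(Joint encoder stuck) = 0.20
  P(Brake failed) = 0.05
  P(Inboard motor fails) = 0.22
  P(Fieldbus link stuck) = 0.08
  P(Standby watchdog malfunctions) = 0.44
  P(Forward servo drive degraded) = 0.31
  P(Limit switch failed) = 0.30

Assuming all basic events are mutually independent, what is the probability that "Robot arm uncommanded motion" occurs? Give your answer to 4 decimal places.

0.7693

P(E-stop path lost) [AND] = 0.43 × 0.20 = 0.086000
P(Controller stage lost) [OR] = 1 − (1−0.086000) × (1−0.05) = 0.131700
P(Feedback branch inoperative) [AND] = 0.22 × 0.08 = 0.017600
P(Servo loop unavailable) [OR] = 1 − (1−0.44) × (1−0.31) × (1−0.30) = 0.729520
P(Robot arm uncommanded motion) [OR] = 1 − (1−0.131700) × (1−0.017600) × (1−0.729520) = 0.769276
Rounded to 4 decimal places: P(Robot arm uncommanded motion) ≈ 0.7693.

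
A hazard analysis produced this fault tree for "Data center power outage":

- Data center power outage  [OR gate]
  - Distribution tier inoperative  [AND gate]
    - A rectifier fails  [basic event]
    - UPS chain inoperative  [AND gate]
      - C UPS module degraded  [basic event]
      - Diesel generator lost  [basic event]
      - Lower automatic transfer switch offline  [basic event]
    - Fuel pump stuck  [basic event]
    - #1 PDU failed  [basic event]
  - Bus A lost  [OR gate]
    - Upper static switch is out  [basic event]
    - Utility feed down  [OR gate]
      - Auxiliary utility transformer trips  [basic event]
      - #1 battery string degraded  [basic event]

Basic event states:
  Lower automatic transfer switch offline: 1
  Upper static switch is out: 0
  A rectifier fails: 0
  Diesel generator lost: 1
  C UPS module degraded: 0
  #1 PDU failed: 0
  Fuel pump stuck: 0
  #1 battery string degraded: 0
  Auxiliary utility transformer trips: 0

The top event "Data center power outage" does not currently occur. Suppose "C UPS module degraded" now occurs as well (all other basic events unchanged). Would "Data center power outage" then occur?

Counterfactual: set "C UPS module degraded" to occurred.
UPS chain inoperative [AND]: C UPS module degraded=occurs, Diesel generator lost=occurs, Lower automatic transfer switch offline=occurs → all inputs occur → occurs.
Distribution tier inoperative [AND]: A rectifier fails=not, UPS chain inoperative=occurs, Fuel pump stuck=not, #1 PDU failed=not → not all inputs occur → does not occur.
Utility feed down [OR]: Auxiliary utility transformer trips=not, #1 battery string degraded=not → no input occurs → does not occur.
Bus A lost [OR]: Upper static switch is out=not, Utility feed down=not → no input occurs → does not occur.
Data center power outage [OR]: Distribution tier inoperative=not, Bus A lost=not → no input occurs → does not occur.

No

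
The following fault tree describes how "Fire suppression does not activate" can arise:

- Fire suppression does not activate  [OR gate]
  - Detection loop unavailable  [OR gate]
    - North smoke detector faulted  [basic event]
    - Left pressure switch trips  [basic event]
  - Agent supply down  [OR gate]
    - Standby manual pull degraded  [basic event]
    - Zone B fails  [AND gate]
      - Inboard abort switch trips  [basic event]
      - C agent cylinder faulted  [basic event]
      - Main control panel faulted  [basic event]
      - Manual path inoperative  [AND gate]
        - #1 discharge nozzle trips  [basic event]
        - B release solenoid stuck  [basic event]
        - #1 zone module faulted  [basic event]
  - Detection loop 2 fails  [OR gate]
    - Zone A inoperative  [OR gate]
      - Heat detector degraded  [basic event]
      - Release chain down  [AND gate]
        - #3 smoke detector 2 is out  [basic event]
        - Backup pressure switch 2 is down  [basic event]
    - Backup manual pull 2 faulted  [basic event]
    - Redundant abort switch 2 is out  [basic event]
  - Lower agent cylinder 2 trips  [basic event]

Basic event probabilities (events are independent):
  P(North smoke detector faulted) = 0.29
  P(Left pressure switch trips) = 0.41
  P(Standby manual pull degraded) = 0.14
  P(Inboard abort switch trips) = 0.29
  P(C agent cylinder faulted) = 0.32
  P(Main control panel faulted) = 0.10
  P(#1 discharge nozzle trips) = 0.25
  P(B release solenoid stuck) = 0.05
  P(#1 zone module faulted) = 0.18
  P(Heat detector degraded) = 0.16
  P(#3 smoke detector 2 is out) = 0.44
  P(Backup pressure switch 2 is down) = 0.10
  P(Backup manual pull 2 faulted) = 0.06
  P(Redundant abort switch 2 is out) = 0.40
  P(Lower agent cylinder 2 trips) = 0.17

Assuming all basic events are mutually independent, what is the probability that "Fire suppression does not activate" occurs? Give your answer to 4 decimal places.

P(Detection loop unavailable) [OR] = 1 − (1−0.29) × (1−0.41) = 0.581100
P(Manual path inoperative) [AND] = 0.25 × 0.05 × 0.18 = 0.002250
P(Zone B fails) [AND] = 0.29 × 0.32 × 0.10 × 0.002250 = 0.000021
P(Agent supply down) [OR] = 1 − (1−0.14) × (1−0.000021) = 0.140018
P(Release chain down) [AND] = 0.44 × 0.10 = 0.044000
P(Zone A inoperative) [OR] = 1 − (1−0.16) × (1−0.044000) = 0.196960
P(Detection loop 2 fails) [OR] = 1 − (1−0.196960) × (1−0.06) × (1−0.40) = 0.547085
P(Fire suppression does not activate) [OR] = 1 − (1−0.581100) × (1−0.140018) × (1−0.547085) × (1−0.17) = 0.864576
Rounded to 4 decimal places: P(Fire suppression does not activate) ≈ 0.8646.

0.8646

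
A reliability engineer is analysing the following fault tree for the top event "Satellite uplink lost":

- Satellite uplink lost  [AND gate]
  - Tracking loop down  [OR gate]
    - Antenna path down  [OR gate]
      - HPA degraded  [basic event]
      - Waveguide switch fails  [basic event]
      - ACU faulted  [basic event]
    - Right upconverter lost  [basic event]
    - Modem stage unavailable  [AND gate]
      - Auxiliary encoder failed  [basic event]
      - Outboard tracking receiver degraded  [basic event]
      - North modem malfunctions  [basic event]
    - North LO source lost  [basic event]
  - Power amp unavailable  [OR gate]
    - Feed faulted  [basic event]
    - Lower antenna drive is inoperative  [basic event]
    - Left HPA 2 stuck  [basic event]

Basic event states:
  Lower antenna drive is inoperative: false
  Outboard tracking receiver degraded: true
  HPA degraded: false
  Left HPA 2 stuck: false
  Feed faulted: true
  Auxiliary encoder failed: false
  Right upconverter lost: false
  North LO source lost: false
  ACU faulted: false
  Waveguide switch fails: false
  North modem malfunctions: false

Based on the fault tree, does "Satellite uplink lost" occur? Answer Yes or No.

No

Antenna path down [OR]: HPA degraded=not, Waveguide switch fails=not, ACU faulted=not → no input occurs → does not occur.
Modem stage unavailable [AND]: Auxiliary encoder failed=not, Outboard tracking receiver degraded=occurs, North modem malfunctions=not → not all inputs occur → does not occur.
Tracking loop down [OR]: Antenna path down=not, Right upconverter lost=not, Modem stage unavailable=not, North LO source lost=not → no input occurs → does not occur.
Power amp unavailable [OR]: Feed faulted=occurs, Lower antenna drive is inoperative=not, Left HPA 2 stuck=not → at least one input occurs → occurs.
Satellite uplink lost [AND]: Tracking loop down=not, Power amp unavailable=occurs → not all inputs occur → does not occur.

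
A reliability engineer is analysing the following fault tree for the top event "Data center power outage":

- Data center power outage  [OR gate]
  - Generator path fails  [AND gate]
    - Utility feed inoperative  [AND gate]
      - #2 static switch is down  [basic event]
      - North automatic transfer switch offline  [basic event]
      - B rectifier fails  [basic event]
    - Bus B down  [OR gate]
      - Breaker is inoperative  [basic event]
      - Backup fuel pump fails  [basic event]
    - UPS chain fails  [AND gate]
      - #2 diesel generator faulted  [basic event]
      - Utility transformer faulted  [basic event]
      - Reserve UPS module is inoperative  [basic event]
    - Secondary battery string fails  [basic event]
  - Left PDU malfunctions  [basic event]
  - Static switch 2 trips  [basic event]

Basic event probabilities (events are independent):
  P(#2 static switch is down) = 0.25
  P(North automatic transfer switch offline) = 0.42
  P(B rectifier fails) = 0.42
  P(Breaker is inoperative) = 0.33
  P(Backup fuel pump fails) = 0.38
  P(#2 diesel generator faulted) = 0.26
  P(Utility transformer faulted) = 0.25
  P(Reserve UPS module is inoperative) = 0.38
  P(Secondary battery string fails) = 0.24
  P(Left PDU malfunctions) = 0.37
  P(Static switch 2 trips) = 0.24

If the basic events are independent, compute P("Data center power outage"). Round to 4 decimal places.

P(Utility feed inoperative) [AND] = 0.25 × 0.42 × 0.42 = 0.044100
P(Bus B down) [OR] = 1 − (1−0.33) × (1−0.38) = 0.584600
P(UPS chain fails) [AND] = 0.26 × 0.25 × 0.38 = 0.024700
P(Generator path fails) [AND] = 0.044100 × 0.584600 × 0.024700 × 0.24 = 0.000153
P(Data center power outage) [OR] = 1 − (1−0.000153) × (1−0.37) × (1−0.24) = 0.521273
Rounded to 4 decimal places: P(Data center power outage) ≈ 0.5213.

0.5213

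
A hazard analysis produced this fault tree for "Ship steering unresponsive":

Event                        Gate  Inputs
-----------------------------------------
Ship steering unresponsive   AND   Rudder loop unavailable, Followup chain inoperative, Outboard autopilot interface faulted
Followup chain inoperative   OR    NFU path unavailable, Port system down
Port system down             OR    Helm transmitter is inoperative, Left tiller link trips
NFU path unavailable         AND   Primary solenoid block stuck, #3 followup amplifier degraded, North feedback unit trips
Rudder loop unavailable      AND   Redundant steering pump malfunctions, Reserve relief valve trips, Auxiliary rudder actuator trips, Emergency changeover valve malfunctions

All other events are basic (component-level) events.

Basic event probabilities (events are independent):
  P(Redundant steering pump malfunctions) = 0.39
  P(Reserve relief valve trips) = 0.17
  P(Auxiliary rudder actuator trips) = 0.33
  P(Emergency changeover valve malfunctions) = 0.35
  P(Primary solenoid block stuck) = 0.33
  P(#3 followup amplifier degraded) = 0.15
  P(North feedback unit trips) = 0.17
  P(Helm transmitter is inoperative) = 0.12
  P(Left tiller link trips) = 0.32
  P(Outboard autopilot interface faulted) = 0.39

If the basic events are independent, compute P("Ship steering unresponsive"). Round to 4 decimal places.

0.0012

P(Rudder loop unavailable) [AND] = 0.39 × 0.17 × 0.33 × 0.35 = 0.007658
P(NFU path unavailable) [AND] = 0.33 × 0.15 × 0.17 = 0.008415
P(Port system down) [OR] = 1 − (1−0.12) × (1−0.32) = 0.401600
P(Followup chain inoperative) [OR] = 1 − (1−0.008415) × (1−0.401600) = 0.406636
P(Ship steering unresponsive) [AND] = 0.007658 × 0.406636 × 0.39 = 0.001214
Rounded to 4 decimal places: P(Ship steering unresponsive) ≈ 0.0012.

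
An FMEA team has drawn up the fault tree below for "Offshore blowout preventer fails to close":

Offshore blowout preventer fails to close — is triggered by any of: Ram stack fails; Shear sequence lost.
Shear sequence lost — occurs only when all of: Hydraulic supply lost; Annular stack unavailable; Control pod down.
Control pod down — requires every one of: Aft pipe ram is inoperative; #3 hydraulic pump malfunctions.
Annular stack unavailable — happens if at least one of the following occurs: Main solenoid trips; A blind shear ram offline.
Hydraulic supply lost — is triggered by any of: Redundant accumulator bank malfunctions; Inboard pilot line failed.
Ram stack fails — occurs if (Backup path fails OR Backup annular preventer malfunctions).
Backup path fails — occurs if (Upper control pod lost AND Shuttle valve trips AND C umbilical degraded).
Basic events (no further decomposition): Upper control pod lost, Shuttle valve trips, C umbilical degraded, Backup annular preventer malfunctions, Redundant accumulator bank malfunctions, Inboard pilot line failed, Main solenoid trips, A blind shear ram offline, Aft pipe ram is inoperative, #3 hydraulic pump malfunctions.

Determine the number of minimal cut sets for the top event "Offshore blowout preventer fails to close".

Backup path fails [AND]: one cut set from each child combined → 1 × 1 × 1 = 1 cut set(s).
Ram stack fails [OR]: union of children's cut sets → 2 cut set(s).
Hydraulic supply lost [OR]: union of children's cut sets → 2 cut set(s).
Annular stack unavailable [OR]: union of children's cut sets → 2 cut set(s).
Control pod down [AND]: one cut set from each child combined → 1 × 1 = 1 cut set(s).
Shear sequence lost [AND]: one cut set from each child combined → 2 × 2 × 1 = 4 cut set(s).
Offshore blowout preventer fails to close [OR]: union of children's cut sets → 6 cut set(s).
Minimal cut sets: {C umbilical degraded, Shuttle valve trips, Upper control pod lost}; {Backup annular preventer malfunctions}; {#3 hydraulic pump malfunctions, Aft pipe ram is inoperative, Main solenoid trips, Redundant accumulator bank malfunctions}; {#3 hydraulic pump malfunctions, A blind shear ram offline, Aft pipe ram is inoperative, Redundant accumulator bank malfunctions}; {#3 hydraulic pump malfunctions, Aft pipe ram is inoperative, Inboard pilot line failed, Main solenoid trips}; {#3 hydraulic pump malfunctions, A blind shear ram offline, Aft pipe ram is inoperative, Inboard pilot line failed}.

6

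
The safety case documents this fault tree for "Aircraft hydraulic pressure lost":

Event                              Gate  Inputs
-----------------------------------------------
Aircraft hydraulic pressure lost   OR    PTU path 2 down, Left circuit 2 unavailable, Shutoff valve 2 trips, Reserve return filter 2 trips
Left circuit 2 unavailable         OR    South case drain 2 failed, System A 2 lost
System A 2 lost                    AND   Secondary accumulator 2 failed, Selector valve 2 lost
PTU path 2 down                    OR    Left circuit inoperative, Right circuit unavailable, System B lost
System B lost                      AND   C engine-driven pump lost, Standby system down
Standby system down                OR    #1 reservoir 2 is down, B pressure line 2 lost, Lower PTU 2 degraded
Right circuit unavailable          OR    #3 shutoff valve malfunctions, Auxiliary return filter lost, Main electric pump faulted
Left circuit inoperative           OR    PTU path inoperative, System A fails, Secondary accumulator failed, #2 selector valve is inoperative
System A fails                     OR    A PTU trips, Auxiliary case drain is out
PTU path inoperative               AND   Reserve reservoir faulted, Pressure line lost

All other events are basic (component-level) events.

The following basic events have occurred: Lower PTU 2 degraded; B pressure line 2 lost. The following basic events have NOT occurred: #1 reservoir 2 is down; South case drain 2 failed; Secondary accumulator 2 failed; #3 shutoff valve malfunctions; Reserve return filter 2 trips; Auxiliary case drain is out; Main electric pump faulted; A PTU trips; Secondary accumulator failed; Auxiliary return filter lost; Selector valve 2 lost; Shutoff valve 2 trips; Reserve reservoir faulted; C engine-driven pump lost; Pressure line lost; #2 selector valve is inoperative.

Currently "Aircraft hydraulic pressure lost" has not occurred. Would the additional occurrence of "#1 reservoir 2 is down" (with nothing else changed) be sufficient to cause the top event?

Counterfactual: set "#1 reservoir 2 is down" to occurred.
PTU path inoperative [AND]: Reserve reservoir faulted=not, Pressure line lost=not → not all inputs occur → does not occur.
System A fails [OR]: A PTU trips=not, Auxiliary case drain is out=not → no input occurs → does not occur.
Left circuit inoperative [OR]: PTU path inoperative=not, System A fails=not, Secondary accumulator failed=not, #2 selector valve is inoperative=not → no input occurs → does not occur.
Right circuit unavailable [OR]: #3 shutoff valve malfunctions=not, Auxiliary return filter lost=not, Main electric pump faulted=not → no input occurs → does not occur.
Standby system down [OR]: #1 reservoir 2 is down=occurs, B pressure line 2 lost=occurs, Lower PTU 2 degraded=occurs → at least one input occurs → occurs.
System B lost [AND]: C engine-driven pump lost=not, Standby system down=occurs → not all inputs occur → does not occur.
PTU path 2 down [OR]: Left circuit inoperative=not, Right circuit unavailable=not, System B lost=not → no input occurs → does not occur.
System A 2 lost [AND]: Secondary accumulator 2 failed=not, Selector valve 2 lost=not → not all inputs occur → does not occur.
Left circuit 2 unavailable [OR]: South case drain 2 failed=not, System A 2 lost=not → no input occurs → does not occur.
Aircraft hydraulic pressure lost [OR]: PTU path 2 down=not, Left circuit 2 unavailable=not, Shutoff valve 2 trips=not, Reserve return filter 2 trips=not → no input occurs → does not occur.

No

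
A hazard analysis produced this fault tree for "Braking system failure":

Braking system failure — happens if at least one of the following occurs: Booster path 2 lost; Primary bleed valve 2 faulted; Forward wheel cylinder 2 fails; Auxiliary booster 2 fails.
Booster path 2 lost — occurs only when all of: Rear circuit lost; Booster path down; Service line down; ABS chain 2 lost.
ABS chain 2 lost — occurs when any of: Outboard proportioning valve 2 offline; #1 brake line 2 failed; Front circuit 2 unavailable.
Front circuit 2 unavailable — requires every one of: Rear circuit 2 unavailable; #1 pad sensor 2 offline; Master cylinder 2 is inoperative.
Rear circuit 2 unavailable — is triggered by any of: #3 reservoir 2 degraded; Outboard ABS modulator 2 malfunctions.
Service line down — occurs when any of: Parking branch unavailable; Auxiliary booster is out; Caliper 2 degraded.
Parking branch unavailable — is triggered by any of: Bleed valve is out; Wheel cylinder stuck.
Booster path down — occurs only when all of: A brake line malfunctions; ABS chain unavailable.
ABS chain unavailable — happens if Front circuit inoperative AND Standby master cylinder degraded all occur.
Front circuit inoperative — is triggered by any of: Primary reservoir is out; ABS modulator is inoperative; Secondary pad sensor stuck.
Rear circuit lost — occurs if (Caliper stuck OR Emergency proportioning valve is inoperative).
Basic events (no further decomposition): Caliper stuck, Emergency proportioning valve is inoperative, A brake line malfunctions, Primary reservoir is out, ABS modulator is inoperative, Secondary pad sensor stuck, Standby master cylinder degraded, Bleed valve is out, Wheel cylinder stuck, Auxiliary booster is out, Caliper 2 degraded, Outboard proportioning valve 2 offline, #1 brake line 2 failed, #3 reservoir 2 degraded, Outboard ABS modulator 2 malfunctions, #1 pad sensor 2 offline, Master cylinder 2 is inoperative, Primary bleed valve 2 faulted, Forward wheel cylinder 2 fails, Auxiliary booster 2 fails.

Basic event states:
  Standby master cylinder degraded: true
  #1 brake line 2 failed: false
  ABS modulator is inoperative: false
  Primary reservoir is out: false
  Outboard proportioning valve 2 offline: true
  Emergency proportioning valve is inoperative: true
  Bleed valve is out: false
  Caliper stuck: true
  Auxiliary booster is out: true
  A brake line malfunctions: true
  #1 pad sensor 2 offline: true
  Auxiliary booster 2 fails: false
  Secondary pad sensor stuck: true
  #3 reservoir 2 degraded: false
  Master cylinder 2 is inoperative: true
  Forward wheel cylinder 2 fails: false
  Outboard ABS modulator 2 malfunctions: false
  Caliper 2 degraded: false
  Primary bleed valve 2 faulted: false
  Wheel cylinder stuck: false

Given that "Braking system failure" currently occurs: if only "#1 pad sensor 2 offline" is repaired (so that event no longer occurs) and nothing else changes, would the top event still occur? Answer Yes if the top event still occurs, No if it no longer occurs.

Counterfactual: set "#1 pad sensor 2 offline" to not occurred.
Rear circuit lost [OR]: Caliper stuck=occurs, Emergency proportioning valve is inoperative=occurs → at least one input occurs → occurs.
Front circuit inoperative [OR]: Primary reservoir is out=not, ABS modulator is inoperative=not, Secondary pad sensor stuck=occurs → at least one input occurs → occurs.
ABS chain unavailable [AND]: Front circuit inoperative=occurs, Standby master cylinder degraded=occurs → all inputs occur → occurs.
Booster path down [AND]: A brake line malfunctions=occurs, ABS chain unavailable=occurs → all inputs occur → occurs.
Parking branch unavailable [OR]: Bleed valve is out=not, Wheel cylinder stuck=not → no input occurs → does not occur.
Service line down [OR]: Parking branch unavailable=not, Auxiliary booster is out=occurs, Caliper 2 degraded=not → at least one input occurs → occurs.
Rear circuit 2 unavailable [OR]: #3 reservoir 2 degraded=not, Outboard ABS modulator 2 malfunctions=not → no input occurs → does not occur.
Front circuit 2 unavailable [AND]: Rear circuit 2 unavailable=not, #1 pad sensor 2 offline=not, Master cylinder 2 is inoperative=occurs → not all inputs occur → does not occur.
ABS chain 2 lost [OR]: Outboard proportioning valve 2 offline=occurs, #1 brake line 2 failed=not, Front circuit 2 unavailable=not → at least one input occurs → occurs.
Booster path 2 lost [AND]: Rear circuit lost=occurs, Booster path down=occurs, Service line down=occurs, ABS chain 2 lost=occurs → all inputs occur → occurs.
Braking system failure [OR]: Booster path 2 lost=occurs, Primary bleed valve 2 faulted=not, Forward wheel cylinder 2 fails=not, Auxiliary booster 2 fails=not → at least one input occurs → occurs.

Yes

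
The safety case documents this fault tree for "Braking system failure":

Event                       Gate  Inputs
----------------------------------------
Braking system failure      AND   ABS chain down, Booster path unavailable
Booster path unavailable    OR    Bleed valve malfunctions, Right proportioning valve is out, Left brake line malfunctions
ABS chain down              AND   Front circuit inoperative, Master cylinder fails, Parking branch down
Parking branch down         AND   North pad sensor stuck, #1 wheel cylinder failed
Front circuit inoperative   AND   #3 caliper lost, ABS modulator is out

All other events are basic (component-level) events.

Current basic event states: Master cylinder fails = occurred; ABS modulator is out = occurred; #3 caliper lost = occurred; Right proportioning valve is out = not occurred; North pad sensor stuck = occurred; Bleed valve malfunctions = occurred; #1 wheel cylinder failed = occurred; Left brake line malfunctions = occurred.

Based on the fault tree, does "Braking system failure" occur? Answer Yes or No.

Front circuit inoperative [AND]: #3 caliper lost=occurs, ABS modulator is out=occurs → all inputs occur → occurs.
Parking branch down [AND]: North pad sensor stuck=occurs, #1 wheel cylinder failed=occurs → all inputs occur → occurs.
ABS chain down [AND]: Front circuit inoperative=occurs, Master cylinder fails=occurs, Parking branch down=occurs → all inputs occur → occurs.
Booster path unavailable [OR]: Bleed valve malfunctions=occurs, Right proportioning valve is out=not, Left brake line malfunctions=occurs → at least one input occurs → occurs.
Braking system failure [AND]: ABS chain down=occurs, Booster path unavailable=occurs → all inputs occur → occurs.

Yes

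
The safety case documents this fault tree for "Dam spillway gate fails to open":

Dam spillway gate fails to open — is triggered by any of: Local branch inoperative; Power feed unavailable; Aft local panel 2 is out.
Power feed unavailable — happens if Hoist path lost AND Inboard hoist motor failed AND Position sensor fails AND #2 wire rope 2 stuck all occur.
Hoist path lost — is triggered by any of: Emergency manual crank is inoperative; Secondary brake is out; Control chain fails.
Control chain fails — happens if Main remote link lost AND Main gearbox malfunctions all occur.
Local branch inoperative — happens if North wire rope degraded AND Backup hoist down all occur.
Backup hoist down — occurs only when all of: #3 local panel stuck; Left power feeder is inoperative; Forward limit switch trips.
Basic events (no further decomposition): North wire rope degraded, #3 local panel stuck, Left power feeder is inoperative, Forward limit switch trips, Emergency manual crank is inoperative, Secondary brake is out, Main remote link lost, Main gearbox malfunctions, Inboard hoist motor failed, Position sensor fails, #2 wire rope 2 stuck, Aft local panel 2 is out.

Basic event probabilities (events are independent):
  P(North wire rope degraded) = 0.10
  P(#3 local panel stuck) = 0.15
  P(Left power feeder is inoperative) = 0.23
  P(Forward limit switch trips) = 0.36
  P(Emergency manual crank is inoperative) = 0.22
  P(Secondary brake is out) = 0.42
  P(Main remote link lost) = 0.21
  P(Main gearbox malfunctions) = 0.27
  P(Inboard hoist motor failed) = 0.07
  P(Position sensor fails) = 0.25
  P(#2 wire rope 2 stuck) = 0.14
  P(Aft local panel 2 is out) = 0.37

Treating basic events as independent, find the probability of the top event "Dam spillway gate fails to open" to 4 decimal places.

P(Backup hoist down) [AND] = 0.15 × 0.23 × 0.36 = 0.012420
P(Local branch inoperative) [AND] = 0.10 × 0.012420 = 0.001242
P(Control chain fails) [AND] = 0.21 × 0.27 = 0.056700
P(Hoist path lost) [OR] = 1 − (1−0.22) × (1−0.42) × (1−0.056700) = 0.573251
P(Power feed unavailable) [AND] = 0.573251 × 0.07 × 0.25 × 0.14 = 0.001404
P(Dam spillway gate fails to open) [OR] = 1 − (1−0.001242) × (1−0.001404) × (1−0.37) = 0.371666
Rounded to 4 decimal places: P(Dam spillway gate fails to open) ≈ 0.3717.

0.3717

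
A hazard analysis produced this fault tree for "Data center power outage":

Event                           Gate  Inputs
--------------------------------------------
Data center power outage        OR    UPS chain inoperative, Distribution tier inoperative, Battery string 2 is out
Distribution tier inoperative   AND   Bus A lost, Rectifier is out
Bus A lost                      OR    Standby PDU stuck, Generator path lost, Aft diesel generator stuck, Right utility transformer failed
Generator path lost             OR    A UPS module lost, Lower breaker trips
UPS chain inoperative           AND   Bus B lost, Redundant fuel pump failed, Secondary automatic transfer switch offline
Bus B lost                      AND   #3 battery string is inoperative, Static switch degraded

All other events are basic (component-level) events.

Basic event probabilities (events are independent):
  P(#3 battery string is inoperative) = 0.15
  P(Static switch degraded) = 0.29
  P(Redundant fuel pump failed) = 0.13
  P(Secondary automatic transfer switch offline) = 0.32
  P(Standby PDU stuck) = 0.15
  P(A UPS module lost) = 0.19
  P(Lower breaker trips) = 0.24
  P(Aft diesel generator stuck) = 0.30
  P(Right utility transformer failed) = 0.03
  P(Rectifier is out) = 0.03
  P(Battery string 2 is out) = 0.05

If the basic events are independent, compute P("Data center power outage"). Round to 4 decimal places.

P(Bus B lost) [AND] = 0.15 × 0.29 = 0.043500
P(UPS chain inoperative) [AND] = 0.043500 × 0.13 × 0.32 = 0.001810
P(Generator path lost) [OR] = 1 − (1−0.19) × (1−0.24) = 0.384400
P(Bus A lost) [OR] = 1 − (1−0.15) × (1−0.384400) × (1−0.30) × (1−0.03) = 0.644706
P(Distribution tier inoperative) [AND] = 0.644706 × 0.03 = 0.019341
P(Data center power outage) [OR] = 1 − (1−0.001810) × (1−0.019341) × (1−0.05) = 0.070060
Rounded to 4 decimal places: P(Data center power outage) ≈ 0.0701.

0.0701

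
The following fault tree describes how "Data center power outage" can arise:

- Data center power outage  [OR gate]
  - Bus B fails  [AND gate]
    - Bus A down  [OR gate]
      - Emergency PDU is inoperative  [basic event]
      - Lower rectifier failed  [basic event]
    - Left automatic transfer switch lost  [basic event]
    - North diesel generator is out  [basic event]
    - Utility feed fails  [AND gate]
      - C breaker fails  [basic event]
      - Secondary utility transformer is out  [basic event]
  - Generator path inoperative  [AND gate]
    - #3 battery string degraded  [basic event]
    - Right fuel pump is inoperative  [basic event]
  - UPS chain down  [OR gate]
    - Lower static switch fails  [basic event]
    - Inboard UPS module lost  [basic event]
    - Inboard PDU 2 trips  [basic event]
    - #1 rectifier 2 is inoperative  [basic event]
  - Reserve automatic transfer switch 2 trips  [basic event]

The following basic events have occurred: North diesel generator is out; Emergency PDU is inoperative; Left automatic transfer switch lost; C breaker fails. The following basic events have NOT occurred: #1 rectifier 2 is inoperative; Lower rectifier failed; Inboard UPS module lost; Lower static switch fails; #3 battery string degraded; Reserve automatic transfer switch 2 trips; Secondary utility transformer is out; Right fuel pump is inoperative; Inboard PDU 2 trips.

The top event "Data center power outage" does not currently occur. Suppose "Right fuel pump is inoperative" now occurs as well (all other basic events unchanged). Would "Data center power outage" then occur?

Counterfactual: set "Right fuel pump is inoperative" to occurred.
Bus A down [OR]: Emergency PDU is inoperative=occurs, Lower rectifier failed=not → at least one input occurs → occurs.
Utility feed fails [AND]: C breaker fails=occurs, Secondary utility transformer is out=not → not all inputs occur → does not occur.
Bus B fails [AND]: Bus A down=occurs, Left automatic transfer switch lost=occurs, North diesel generator is out=occurs, Utility feed fails=not → not all inputs occur → does not occur.
Generator path inoperative [AND]: #3 battery string degraded=not, Right fuel pump is inoperative=occurs → not all inputs occur → does not occur.
UPS chain down [OR]: Lower static switch fails=not, Inboard UPS module lost=not, Inboard PDU 2 trips=not, #1 rectifier 2 is inoperative=not → no input occurs → does not occur.
Data center power outage [OR]: Bus B fails=not, Generator path inoperative=not, UPS chain down=not, Reserve automatic transfer switch 2 trips=not → no input occurs → does not occur.

No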